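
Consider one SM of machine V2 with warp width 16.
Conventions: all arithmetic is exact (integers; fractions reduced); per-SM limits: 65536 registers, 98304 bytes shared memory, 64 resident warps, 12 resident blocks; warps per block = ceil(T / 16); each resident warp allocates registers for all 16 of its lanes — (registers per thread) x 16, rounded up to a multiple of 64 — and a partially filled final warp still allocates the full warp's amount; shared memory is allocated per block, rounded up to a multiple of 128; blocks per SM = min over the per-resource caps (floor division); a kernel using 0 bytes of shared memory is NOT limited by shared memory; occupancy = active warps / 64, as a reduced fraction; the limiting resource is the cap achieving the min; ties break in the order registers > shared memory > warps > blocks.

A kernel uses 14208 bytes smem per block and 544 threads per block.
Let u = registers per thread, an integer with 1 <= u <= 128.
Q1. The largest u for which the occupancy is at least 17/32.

Answer: u = 120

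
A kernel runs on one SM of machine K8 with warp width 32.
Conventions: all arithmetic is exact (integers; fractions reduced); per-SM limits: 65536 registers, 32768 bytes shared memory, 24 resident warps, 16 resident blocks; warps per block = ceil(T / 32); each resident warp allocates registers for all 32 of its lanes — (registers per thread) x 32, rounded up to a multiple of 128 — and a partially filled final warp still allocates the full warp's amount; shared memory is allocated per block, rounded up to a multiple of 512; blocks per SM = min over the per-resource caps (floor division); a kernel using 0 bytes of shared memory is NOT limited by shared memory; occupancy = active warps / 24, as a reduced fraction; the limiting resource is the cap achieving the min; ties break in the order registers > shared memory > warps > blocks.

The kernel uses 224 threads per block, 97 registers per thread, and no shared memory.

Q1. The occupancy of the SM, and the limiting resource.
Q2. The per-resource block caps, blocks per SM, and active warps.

Answer: occupancy 7/12, limited by registers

registers: 2 blocks
shared memory: no limit (kernel uses none)
warps: 3 blocks
blocks: 16 blocks

Answer: 2 blocks, 14 active warps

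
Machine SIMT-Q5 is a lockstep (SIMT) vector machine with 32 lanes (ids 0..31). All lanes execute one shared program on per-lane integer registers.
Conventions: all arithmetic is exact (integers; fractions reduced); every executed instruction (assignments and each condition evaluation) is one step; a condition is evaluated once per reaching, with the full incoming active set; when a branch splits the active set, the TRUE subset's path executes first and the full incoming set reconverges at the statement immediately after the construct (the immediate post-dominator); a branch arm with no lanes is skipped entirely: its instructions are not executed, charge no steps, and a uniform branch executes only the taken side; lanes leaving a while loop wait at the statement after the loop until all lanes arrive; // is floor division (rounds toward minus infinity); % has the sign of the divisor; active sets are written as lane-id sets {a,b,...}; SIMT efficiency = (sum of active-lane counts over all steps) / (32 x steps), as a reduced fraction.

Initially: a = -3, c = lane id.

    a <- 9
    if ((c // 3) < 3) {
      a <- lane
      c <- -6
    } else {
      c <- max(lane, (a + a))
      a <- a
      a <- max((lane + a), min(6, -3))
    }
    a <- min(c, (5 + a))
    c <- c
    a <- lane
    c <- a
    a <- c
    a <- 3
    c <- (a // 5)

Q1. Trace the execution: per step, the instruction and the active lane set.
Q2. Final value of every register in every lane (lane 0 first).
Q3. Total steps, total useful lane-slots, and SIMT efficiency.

step 0: a <- 9                       {0,1,2,3,4,5,6,7,8,9,10,11,12,13,14,15,16,17,18,19,20,21,22,23,24,25,26,27,28,29,30,31}
step 1: eval ((c // 3) < 3)          {0,1,2,3,4,5,6,7,8,9,10,11,12,13,14,15,16,17,18,19,20,21,22,23,24,25,26,27,28,29,30,31}
step 2: a <- lane                    {0,1,2,3,4,5,6,7,8}
step 3: c <- -6                      {0,1,2,3,4,5,6,7,8}
step 4: c <- max(lane, (a + a))      {9,10,11,12,13,14,15,16,17,18,19,20,21,22,23,24,25,26,27,28,29,30,31}
step 5: a <- a                       {9,10,11,12,13,14,15,16,17,18,19,20,21,22,23,24,25,26,27,28,29,30,31}
step 6: a <- max((lane + a), min(6, -3)) {9,10,11,12,13,14,15,16,17,18,19,20,21,22,23,24,25,26,27,28,29,30,31}
step 7: a <- min(c, (5 + a))         {0,1,2,3,4,5,6,7,8,9,10,11,12,13,14,15,16,17,18,19,20,21,22,23,24,25,26,27,28,29,30,31}
step 8: c <- c                       {0,1,2,3,4,5,6,7,8,9,10,11,12,13,14,15,16,17,18,19,20,21,22,23,24,25,26,27,28,29,30,31}
step 9: a <- lane                    {0,1,2,3,4,5,6,7,8,9,10,11,12,13,14,15,16,17,18,19,20,21,22,23,24,25,26,27,28,29,30,31}
step 10: c <- a                       {0,1,2,3,4,5,6,7,8,9,10,11,12,13,14,15,16,17,18,19,20,21,22,23,24,25,26,27,28,29,30,31}
step 11: a <- c                       {0,1,2,3,4,5,6,7,8,9,10,11,12,13,14,15,16,17,18,19,20,21,22,23,24,25,26,27,28,29,30,31}
step 12: a <- 3                       {0,1,2,3,4,5,6,7,8,9,10,11,12,13,14,15,16,17,18,19,20,21,22,23,24,25,26,27,28,29,30,31}
step 13: c <- (a // 5)                {0,1,2,3,4,5,6,7,8,9,10,11,12,13,14,15,16,17,18,19,20,21,22,23,24,25,26,27,28,29,30,31}

Answer: 14 steps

a: 3,3,3,3,3,3,3,3,3,3,3,3,3,3,3,3,3,3,3,3,3,3,3,3,3,3,3,3,3,3,3,3
c: 0,0,0,0,0,0,0,0,0,0,0,0,0,0,0,0,0,0,0,0,0,0,0,0,0,0,0,0,0,0,0,0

steps = 14; useful = 375; efficiency = 375/448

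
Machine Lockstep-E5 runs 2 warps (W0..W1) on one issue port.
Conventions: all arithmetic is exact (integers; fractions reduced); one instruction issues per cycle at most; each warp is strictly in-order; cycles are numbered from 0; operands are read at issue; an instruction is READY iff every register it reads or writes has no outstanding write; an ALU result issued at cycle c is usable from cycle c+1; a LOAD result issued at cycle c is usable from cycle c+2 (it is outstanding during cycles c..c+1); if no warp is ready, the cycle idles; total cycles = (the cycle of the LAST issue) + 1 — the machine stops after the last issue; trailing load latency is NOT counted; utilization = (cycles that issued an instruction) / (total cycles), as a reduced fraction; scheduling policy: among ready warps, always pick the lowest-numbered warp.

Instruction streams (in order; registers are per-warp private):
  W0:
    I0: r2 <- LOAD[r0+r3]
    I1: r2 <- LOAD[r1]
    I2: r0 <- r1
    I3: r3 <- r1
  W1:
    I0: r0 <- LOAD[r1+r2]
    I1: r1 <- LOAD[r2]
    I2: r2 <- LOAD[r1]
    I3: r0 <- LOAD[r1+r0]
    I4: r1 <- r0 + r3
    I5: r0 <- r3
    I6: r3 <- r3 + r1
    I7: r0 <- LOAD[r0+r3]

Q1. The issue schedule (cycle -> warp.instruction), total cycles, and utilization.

cycle 0: W0.I0
cycle 1: W1.I0
cycle 2: W0.I1
cycle 3: W0.I2
cycle 4: W0.I3
cycle 5: W1.I1
cycle 6: idle
cycle 7: W1.I2
cycle 8: W1.I3
cycle 9: idle
cycle 10: W1.I4
cycle 11: W1.I5
cycle 12: W1.I6
cycle 13: W1.I7

Answer: 14 cycles, utilization 6/7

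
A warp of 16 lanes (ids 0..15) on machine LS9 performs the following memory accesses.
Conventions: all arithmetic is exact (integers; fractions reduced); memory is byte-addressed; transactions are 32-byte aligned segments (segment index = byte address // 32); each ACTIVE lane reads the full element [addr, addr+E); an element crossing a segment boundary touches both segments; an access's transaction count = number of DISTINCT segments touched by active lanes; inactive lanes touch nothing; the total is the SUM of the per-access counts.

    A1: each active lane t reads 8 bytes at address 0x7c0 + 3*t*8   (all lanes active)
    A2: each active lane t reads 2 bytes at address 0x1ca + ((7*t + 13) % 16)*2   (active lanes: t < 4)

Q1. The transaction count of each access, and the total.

A1: 12 transactions
A2: 2 transactions

Answer: 12,2; total 14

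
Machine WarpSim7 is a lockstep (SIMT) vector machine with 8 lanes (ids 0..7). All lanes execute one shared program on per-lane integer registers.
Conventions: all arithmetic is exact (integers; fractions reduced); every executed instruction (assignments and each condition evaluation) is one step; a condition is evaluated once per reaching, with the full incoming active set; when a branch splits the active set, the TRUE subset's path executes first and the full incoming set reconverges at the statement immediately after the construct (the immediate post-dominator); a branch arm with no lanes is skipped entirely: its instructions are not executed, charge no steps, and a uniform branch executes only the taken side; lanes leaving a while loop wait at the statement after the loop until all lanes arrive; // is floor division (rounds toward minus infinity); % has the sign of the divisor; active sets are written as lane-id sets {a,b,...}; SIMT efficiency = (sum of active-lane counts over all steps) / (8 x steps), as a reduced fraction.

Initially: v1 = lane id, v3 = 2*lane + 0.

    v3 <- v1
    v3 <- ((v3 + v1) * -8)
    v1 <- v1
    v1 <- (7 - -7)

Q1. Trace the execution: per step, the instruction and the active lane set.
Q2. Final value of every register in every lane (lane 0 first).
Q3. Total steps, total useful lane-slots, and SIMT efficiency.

step 0: v3 <- v1                     {0,1,2,3,4,5,6,7}
step 1: v3 <- ((v3 + v1) * -8)       {0,1,2,3,4,5,6,7}
step 2: v1 <- v1                     {0,1,2,3,4,5,6,7}
step 3: v1 <- (7 - -7)               {0,1,2,3,4,5,6,7}

Answer: 4 steps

v1: 14,14,14,14,14,14,14,14
v3: 0,-16,-32,-48,-64,-80,-96,-112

steps = 4; useful = 32; efficiency = 32/32 = 1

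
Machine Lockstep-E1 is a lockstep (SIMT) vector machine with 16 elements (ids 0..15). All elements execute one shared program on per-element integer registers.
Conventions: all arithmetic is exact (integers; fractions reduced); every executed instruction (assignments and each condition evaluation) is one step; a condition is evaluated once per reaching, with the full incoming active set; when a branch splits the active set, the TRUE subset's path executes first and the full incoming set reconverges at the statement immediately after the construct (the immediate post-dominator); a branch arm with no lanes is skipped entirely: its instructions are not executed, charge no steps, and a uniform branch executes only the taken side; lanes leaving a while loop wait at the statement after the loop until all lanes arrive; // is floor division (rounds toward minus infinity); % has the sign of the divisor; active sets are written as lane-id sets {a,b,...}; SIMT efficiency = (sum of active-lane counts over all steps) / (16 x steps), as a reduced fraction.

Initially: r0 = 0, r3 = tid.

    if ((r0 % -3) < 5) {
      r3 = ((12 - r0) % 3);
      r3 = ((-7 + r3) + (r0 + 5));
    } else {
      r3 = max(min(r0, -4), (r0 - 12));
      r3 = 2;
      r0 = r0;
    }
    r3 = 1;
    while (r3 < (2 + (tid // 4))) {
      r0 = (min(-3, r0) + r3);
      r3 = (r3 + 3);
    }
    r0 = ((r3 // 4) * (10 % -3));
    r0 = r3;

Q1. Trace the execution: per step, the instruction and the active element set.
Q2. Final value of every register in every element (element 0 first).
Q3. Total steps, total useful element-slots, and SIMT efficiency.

step 0: eval ((r0 % -3) < 5)         {0,1,2,3,4,5,6,7,8,9,10,11,12,13,14,15}
step 1: r3 <- ((12 - r0) % 3)        {0,1,2,3,4,5,6,7,8,9,10,11,12,13,14,15}
step 2: r3 <- ((-7 + r3) + (r0 + 5)) {0,1,2,3,4,5,6,7,8,9,10,11,12,13,14,15}
step 3: r3 <- 1                      {0,1,2,3,4,5,6,7,8,9,10,11,12,13,14,15}
step 4: eval (r3 < (2 + (tid // 4))) {0,1,2,3,4,5,6,7,8,9,10,11,12,13,14,15}
step 5: r0 <- (min(-3, r0) + r3)     {0,1,2,3,4,5,6,7,8,9,10,11,12,13,14,15}
step 6: r3 <- (r3 + 3)               {0,1,2,3,4,5,6,7,8,9,10,11,12,13,14,15}
step 7: eval (r3 < (2 + (tid // 4))) {0,1,2,3,4,5,6,7,8,9,10,11,12,13,14,15}
step 8: r0 <- (min(-3, r0) + r3)     {12,13,14,15}
step 9: r3 <- (r3 + 3)               {12,13,14,15}
step 10: eval (r3 < (2 + (tid // 4))) {12,13,14,15}
step 11: r0 <- ((r3 // 4) * (10 % -3)) {0,1,2,3,4,5,6,7,8,9,10,11,12,13,14,15}
step 12: r0 <- r3                     {0,1,2,3,4,5,6,7,8,9,10,11,12,13,14,15}

Answer: 13 steps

r0: 4,4,4,4,4,4,4,4,4,4,4,4,7,7,7,7
r3: 4,4,4,4,4,4,4,4,4,4,4,4,7,7,7,7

steps = 13; useful = 172; efficiency = 172/208 = 43/52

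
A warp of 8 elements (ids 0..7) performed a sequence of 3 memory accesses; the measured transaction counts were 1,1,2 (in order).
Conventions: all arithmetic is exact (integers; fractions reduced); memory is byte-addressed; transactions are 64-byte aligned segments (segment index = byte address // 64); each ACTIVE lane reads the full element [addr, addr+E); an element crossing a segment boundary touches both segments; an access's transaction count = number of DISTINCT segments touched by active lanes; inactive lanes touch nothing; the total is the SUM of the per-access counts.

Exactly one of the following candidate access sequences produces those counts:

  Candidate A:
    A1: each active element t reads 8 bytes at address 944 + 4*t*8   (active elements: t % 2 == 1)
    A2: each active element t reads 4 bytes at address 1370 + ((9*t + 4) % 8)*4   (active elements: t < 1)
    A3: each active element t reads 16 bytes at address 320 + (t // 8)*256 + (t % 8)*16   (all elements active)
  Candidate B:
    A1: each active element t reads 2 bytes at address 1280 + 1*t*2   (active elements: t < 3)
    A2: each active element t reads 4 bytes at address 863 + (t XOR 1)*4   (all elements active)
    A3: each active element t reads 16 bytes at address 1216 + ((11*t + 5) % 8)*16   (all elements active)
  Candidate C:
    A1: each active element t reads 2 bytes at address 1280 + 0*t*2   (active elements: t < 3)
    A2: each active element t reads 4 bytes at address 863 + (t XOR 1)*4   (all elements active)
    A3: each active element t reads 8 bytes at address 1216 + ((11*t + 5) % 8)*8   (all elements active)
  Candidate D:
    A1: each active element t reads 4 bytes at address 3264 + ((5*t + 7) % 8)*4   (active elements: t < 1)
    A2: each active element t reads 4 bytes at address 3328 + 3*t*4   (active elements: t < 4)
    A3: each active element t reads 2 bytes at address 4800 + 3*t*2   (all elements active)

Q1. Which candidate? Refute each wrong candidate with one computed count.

A: A1 gives 4 transactions, not 1
C: A3 gives 1 transaction, not 2
D: A3 gives 1 transaction, not 2
B: all counts match (1,1,2)

Answer: B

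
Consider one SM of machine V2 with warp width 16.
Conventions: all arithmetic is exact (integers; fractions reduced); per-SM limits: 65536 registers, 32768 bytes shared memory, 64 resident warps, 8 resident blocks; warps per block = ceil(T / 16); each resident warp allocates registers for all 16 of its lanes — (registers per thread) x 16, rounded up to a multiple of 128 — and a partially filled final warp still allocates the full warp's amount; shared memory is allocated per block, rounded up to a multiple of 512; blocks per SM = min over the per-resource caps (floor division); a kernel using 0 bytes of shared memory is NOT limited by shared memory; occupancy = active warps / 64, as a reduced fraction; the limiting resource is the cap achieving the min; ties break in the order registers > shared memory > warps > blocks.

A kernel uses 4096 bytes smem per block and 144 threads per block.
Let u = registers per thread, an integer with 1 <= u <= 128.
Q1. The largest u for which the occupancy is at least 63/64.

Answer: u = 64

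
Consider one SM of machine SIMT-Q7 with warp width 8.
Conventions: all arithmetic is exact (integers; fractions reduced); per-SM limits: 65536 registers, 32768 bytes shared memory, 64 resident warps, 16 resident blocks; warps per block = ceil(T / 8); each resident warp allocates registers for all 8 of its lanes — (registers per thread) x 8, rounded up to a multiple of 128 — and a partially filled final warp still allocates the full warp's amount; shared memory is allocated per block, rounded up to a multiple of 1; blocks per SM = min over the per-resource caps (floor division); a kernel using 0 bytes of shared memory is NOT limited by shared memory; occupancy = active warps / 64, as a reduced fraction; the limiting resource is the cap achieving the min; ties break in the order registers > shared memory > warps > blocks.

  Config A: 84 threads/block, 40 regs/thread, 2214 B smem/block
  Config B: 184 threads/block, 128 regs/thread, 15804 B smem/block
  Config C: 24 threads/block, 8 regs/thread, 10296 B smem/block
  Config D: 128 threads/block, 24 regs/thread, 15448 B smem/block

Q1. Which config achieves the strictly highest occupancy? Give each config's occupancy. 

occupancies: A 55/64, B 23/32, C 9/64, D 1/2

Answer: A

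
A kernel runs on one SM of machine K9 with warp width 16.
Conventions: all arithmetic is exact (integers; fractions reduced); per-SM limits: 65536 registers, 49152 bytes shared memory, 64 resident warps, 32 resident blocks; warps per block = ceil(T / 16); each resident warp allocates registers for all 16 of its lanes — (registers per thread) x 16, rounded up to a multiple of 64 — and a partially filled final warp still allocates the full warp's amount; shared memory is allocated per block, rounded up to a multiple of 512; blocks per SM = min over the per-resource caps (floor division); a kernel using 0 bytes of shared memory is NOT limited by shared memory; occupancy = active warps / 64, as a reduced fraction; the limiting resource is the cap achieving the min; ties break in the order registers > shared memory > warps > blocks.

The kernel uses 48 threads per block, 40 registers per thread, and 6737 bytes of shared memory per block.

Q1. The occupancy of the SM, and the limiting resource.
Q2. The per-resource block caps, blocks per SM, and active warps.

Answer: occupancy 9/32, limited by shared memory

registers: 34 blocks
shared memory: 6 blocks
warps: 21 blocks
blocks: 32 blocks

Answer: 6 blocks, 18 active warps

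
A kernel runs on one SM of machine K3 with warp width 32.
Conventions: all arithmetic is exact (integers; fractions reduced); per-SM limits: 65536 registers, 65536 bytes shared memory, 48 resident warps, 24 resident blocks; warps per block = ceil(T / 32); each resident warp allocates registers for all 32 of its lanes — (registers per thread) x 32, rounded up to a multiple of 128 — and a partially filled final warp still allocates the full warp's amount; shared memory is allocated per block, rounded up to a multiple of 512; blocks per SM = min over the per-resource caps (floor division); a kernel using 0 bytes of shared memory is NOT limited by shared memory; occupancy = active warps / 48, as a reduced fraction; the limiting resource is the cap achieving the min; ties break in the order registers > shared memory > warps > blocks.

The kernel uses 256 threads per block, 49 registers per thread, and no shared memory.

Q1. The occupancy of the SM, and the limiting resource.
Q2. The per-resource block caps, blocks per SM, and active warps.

Answer: occupancy 2/3, limited by registers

registers: 4 blocks
shared memory: no limit (kernel uses none)
warps: 6 blocks
blocks: 24 blocks

Answer: 4 blocks, 32 active warps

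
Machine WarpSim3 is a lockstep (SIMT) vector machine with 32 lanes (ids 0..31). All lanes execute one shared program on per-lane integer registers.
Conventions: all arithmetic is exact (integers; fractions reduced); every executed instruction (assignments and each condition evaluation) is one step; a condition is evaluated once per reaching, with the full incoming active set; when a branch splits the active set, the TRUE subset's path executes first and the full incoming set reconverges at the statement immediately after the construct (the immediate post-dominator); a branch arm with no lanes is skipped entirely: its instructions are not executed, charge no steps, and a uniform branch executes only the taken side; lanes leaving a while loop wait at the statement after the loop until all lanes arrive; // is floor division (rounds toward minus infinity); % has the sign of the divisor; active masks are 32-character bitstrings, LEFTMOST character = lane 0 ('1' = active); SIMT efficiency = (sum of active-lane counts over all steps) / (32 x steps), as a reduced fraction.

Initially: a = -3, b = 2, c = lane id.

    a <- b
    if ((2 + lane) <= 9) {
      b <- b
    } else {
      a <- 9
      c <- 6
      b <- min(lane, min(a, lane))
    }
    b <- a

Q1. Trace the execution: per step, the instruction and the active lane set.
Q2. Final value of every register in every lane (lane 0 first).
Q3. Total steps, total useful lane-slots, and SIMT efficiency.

step 0: a <- b                       11111111111111111111111111111111
step 1: eval ((2 + lane) <= 9)       11111111111111111111111111111111
step 2: b <- b                       11111111000000000000000000000000
step 3: a <- 9                       00000000111111111111111111111111
step 4: c <- 6                       00000000111111111111111111111111
step 5: b <- min(lane, min(a, lane)) 00000000111111111111111111111111
step 6: b <- a                       11111111111111111111111111111111

Answer: 7 steps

a: 2,2,2,2,2,2,2,2,9,9,9,9,9,9,9,9,9,9,9,9,9,9,9,9,9,9,9,9,9,9,9,9
b: 2,2,2,2,2,2,2,2,9,9,9,9,9,9,9,9,9,9,9,9,9,9,9,9,9,9,9,9,9,9,9,9
c: 0,1,2,3,4,5,6,7,6,6,6,6,6,6,6,6,6,6,6,6,6,6,6,6,6,6,6,6,6,6,6,6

steps = 7; useful = 176; efficiency = 176/224 = 11/14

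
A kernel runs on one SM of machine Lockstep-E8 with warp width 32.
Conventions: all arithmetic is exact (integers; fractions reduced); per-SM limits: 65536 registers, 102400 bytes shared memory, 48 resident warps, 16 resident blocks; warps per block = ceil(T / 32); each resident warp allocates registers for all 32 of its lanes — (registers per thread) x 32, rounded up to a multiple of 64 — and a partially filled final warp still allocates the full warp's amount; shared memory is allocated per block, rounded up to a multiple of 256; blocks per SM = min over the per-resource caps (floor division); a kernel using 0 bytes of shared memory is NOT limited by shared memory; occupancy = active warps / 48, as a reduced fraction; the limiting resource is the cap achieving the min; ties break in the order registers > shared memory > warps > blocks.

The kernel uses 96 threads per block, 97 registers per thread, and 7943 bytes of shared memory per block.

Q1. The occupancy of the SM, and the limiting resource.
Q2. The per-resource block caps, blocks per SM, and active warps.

Answer: occupancy 3/8, limited by registers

registers: 6 blocks
shared memory: 12 blocks
warps: 16 blocks
blocks: 16 blocks

Answer: 6 blocks, 18 active warps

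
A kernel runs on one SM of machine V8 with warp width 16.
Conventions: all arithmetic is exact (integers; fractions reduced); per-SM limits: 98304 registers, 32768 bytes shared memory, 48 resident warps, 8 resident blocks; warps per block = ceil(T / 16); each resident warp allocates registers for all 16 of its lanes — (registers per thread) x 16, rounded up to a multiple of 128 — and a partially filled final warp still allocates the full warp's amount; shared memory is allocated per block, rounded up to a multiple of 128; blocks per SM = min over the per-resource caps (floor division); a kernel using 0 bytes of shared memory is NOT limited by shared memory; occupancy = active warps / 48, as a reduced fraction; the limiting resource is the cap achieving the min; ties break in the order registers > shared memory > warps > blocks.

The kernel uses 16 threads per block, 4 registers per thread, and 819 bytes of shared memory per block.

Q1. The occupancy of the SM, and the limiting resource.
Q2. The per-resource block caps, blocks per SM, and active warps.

Answer: occupancy 1/6, limited by blocks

registers: 768 blocks
shared memory: 36 blocks
warps: 48 blocks
blocks: 8 blocks

Answer: 8 blocks, 8 active warps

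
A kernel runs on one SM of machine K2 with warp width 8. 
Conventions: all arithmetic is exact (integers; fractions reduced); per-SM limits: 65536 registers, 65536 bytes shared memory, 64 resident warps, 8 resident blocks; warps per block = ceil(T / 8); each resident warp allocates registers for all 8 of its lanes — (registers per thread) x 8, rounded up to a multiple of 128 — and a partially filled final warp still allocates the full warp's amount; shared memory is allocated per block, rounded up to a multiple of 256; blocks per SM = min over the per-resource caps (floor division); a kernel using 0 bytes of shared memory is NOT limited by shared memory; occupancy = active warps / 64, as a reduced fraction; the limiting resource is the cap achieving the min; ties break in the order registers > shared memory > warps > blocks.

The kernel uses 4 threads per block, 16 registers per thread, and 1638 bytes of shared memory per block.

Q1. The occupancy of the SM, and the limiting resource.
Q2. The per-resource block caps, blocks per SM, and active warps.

Answer: occupancy 1/8, limited by blocks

registers: 512 blocks
shared memory: 36 blocks
warps: 64 blocks
blocks: 8 blocks

Answer: 8 blocks, 8 active warps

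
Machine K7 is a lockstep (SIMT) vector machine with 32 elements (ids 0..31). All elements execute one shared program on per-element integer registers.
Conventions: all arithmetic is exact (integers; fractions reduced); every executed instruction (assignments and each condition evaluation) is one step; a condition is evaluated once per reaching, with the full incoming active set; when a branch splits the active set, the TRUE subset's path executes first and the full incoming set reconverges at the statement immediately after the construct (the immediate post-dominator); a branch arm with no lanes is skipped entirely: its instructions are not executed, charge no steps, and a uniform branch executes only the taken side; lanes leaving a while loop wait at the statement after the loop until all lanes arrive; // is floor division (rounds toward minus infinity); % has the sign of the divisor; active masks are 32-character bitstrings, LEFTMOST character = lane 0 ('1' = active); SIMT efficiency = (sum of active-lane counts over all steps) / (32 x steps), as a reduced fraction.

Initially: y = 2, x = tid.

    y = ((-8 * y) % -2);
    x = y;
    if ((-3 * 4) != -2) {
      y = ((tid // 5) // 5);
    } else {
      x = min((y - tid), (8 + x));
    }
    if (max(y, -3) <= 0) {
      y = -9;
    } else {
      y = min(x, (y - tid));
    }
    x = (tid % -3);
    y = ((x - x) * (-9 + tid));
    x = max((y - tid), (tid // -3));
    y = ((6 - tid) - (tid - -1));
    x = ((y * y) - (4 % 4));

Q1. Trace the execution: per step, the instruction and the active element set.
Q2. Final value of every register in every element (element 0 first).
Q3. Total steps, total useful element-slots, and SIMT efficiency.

step 0: y <- ((-8 * y) % -2)         11111111111111111111111111111111
step 1: x <- y                       11111111111111111111111111111111
step 2: eval ((-3 * 4) != -2)        11111111111111111111111111111111
step 3: y <- ((tid // 5) // 5)       11111111111111111111111111111111
step 4: eval (max(y, -3) <= 0)       11111111111111111111111111111111
step 5: y <- -9                      11111111111111111111111110000000
step 6: y <- min(x, (y - tid))       00000000000000000000000001111111
step 7: x <- (tid % -3)              11111111111111111111111111111111
step 8: y <- ((x - x) * (-9 + tid))  11111111111111111111111111111111
step 9: x <- max((y - tid), (tid // -3)) 11111111111111111111111111111111
step 10: y <- ((6 - tid) - (tid - -1)) 11111111111111111111111111111111
step 11: x <- ((y * y) - (4 % 4))     11111111111111111111111111111111

Answer: 12 steps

y: 5,3,1,-1,-3,-5,-7,-9,-11,-13,-15,-17,-19,-21,-23,-25,-27,-29,-31,-33,-35,-37,-39,-41,-43,-45,-47,-49,-51,-53,-55,-57
x: 25,9,1,1,9,25,49,81,121,169,225,289,361,441,529,625,729,841,961,1089,1225,1369,1521,1681,1849,2025,2209,2401,2601,2809,3025,3249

steps = 12; useful = 352; efficiency = 352/384 = 11/12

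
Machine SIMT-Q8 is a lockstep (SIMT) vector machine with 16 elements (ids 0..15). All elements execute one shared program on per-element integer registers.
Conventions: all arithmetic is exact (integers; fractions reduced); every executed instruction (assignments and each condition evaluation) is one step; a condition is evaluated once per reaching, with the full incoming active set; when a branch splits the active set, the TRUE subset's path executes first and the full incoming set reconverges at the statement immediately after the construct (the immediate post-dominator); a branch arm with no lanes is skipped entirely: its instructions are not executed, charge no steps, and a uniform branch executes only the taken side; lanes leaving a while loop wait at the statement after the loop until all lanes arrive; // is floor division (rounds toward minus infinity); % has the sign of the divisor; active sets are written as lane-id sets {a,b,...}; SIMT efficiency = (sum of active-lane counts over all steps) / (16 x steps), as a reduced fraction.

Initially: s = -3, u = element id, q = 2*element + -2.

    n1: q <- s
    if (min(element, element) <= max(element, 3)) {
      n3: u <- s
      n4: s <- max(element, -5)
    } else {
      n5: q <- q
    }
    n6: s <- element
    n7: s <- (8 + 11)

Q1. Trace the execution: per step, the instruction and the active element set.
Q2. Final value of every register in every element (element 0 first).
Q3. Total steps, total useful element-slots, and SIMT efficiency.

step 0: q <- s                       {0,1,2,3,4,5,6,7,8,9,10,11,12,13,14,15}
step 1: eval (min(element, element) <= max(element, 3)) {0,1,2,3,4,5,6,7,8,9,10,11,12,13,14,15}
step 2: u <- s                       {0,1,2,3,4,5,6,7,8,9,10,11,12,13,14,15}
step 3: s <- max(element, -5)        {0,1,2,3,4,5,6,7,8,9,10,11,12,13,14,15}
step 4: s <- element                 {0,1,2,3,4,5,6,7,8,9,10,11,12,13,14,15}
step 5: s <- (8 + 11)                {0,1,2,3,4,5,6,7,8,9,10,11,12,13,14,15}

Answer: 6 steps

s: 19,19,19,19,19,19,19,19,19,19,19,19,19,19,19,19
u: -3,-3,-3,-3,-3,-3,-3,-3,-3,-3,-3,-3,-3,-3,-3,-3
q: -3,-3,-3,-3,-3,-3,-3,-3,-3,-3,-3,-3,-3,-3,-3,-3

steps = 6; useful = 96; efficiency = 96/96 = 1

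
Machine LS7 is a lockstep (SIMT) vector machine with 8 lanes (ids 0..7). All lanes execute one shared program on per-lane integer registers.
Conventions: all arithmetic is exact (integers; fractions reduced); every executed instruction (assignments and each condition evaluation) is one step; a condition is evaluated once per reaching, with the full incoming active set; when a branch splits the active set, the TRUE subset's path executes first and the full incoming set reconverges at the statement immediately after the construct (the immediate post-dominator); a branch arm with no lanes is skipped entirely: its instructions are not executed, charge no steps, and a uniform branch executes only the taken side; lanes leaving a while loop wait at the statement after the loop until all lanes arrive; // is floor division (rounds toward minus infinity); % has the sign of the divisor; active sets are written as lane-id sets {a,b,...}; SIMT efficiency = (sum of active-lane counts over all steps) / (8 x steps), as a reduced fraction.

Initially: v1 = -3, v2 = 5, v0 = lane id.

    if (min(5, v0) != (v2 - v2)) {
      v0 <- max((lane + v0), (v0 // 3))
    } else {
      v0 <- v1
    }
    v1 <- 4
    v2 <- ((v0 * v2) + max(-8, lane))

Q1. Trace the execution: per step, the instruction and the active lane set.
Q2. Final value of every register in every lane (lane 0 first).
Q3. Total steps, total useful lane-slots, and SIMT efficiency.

step 0: eval (min(5, v0) != (v2 - v2)) {0,1,2,3,4,5,6,7}
step 1: v0 <- max((lane + v0), (v0 // 3)) {1,2,3,4,5,6,7}
step 2: v0 <- v1                     {0}
step 3: v1 <- 4                      {0,1,2,3,4,5,6,7}
step 4: v2 <- ((v0 * v2) + max(-8, lane)) {0,1,2,3,4,5,6,7}

Answer: 5 steps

v1: 4,4,4,4,4,4,4,4
v2: -15,11,22,33,44,55,66,77
v0: -3,2,4,6,8,10,12,14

steps = 5; useful = 32; efficiency = 32/40 = 4/5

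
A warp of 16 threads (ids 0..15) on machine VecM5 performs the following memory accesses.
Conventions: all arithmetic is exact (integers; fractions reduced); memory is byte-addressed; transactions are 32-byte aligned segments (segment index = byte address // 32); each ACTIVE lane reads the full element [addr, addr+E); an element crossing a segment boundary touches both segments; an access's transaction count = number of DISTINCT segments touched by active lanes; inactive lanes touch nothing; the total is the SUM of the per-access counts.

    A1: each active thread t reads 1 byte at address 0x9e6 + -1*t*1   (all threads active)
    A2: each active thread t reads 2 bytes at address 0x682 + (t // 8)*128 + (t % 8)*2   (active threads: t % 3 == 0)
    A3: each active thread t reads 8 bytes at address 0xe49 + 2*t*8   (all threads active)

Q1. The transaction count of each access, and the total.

A1: 2 transactions
A2: 2 transactions
A3: 9 transactions

Answer: 2,2,9; total 13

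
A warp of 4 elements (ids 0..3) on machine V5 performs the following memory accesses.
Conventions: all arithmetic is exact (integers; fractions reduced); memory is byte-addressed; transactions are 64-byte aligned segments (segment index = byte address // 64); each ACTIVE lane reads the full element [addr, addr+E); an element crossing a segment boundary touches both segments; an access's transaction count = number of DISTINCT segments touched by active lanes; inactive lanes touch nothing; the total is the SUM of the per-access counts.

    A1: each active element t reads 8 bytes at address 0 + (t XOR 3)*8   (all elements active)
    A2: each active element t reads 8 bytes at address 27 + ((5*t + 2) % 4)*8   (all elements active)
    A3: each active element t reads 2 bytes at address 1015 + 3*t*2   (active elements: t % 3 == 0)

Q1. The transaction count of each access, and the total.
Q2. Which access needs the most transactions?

A1: 1 transaction
A2: 1 transaction
A3: 2 transactions

Answer: 1,1,2; total 4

Answer: A3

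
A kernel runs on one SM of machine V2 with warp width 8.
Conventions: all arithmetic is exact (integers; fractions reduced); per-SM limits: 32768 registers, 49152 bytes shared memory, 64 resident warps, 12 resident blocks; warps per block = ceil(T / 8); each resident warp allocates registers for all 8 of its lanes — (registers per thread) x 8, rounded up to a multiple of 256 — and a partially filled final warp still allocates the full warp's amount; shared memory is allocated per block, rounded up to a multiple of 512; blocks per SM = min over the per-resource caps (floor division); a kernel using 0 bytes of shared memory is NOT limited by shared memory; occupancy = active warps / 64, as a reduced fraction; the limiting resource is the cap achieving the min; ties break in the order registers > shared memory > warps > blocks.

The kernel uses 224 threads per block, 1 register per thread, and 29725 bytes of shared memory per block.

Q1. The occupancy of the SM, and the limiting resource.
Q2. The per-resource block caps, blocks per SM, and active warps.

Answer: occupancy 7/16, limited by shared memory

registers: 4 blocks
shared memory: 1 block
warps: 2 blocks
blocks: 12 blocks

Answer: 1 block, 28 active warps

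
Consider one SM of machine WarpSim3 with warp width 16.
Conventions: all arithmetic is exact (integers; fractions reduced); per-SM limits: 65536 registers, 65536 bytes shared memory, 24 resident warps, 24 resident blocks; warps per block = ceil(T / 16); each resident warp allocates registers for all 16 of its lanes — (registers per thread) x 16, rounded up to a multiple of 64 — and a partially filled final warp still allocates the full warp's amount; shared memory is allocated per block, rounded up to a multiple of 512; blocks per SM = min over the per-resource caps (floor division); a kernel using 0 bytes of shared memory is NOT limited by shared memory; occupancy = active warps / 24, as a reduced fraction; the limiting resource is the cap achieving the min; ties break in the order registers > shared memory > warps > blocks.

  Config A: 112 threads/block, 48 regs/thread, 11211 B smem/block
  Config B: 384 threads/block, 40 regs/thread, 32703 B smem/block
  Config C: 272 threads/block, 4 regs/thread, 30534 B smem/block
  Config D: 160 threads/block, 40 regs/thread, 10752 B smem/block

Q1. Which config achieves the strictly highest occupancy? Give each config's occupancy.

occupancies: A 7/8, B 1, C 17/24, D 5/6

Answer: B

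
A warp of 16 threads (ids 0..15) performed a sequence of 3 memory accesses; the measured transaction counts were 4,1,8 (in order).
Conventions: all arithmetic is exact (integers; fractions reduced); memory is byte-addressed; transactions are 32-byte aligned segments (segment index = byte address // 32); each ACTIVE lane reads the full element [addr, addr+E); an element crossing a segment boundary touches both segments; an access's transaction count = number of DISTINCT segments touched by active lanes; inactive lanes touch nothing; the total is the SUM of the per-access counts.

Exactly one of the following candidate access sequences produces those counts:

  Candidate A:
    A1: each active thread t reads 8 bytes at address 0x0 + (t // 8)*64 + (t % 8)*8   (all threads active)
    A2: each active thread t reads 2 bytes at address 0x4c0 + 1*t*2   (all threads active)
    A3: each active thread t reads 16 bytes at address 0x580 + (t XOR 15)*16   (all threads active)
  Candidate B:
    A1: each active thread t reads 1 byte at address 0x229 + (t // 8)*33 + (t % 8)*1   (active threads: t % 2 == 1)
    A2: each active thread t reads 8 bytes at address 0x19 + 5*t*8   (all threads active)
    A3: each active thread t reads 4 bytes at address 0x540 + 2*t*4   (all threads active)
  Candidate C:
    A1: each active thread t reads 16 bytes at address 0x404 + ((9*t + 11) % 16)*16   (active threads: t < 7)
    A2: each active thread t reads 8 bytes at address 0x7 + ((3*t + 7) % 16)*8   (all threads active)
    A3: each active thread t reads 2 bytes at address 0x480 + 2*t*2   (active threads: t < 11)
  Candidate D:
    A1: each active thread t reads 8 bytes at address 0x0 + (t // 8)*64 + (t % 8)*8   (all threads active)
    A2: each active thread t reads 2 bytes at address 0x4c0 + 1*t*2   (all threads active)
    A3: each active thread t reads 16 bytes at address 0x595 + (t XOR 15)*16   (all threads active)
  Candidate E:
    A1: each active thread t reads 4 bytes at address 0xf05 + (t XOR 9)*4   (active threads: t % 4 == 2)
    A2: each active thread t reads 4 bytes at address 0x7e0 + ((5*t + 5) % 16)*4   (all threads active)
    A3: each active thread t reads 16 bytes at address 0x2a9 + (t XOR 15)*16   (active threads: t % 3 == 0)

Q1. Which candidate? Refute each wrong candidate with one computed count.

B: A1 gives 2 transactions, not 4
C: A1 gives 9 transactions, not 4
D: A3 gives 9 transactions, not 8
E: A1 gives 3 transactions, not 4
A: all counts match (4,1,8)

Answer: A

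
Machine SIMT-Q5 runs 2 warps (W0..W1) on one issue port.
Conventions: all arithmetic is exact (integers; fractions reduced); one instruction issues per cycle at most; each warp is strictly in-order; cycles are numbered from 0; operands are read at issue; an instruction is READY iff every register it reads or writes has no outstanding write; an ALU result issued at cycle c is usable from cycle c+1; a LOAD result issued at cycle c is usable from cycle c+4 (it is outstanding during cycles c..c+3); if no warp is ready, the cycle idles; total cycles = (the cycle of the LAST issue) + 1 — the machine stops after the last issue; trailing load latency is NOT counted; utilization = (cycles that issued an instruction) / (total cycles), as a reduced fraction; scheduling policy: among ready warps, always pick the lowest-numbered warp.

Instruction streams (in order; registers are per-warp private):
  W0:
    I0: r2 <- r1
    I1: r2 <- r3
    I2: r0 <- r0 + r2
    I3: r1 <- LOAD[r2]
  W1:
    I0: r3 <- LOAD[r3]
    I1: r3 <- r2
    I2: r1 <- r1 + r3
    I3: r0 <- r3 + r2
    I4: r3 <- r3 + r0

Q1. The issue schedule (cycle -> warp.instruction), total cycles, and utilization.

cycle 0: W0.I0
cycle 1: W0.I1
cycle 2: W0.I2
cycle 3: W0.I3
cycle 4: W1.I0
cycle 5: idle
cycle 6: idle
cycle 7: idle
cycle 8: W1.I1
cycle 9: W1.I2
cycle 10: W1.I3
cycle 11: W1.I4

Answer: 12 cycles, utilization 3/4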